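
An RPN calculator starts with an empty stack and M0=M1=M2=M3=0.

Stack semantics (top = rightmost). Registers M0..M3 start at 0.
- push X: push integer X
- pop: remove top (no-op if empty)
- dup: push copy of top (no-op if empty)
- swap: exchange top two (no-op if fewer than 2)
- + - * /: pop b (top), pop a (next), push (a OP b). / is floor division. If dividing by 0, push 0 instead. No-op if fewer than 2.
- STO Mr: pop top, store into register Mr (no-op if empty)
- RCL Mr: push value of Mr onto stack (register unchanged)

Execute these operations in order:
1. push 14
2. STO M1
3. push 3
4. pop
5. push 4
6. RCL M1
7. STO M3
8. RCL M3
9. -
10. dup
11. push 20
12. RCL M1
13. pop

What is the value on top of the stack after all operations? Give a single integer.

Answer: 20

Derivation:
After op 1 (push 14): stack=[14] mem=[0,0,0,0]
After op 2 (STO M1): stack=[empty] mem=[0,14,0,0]
After op 3 (push 3): stack=[3] mem=[0,14,0,0]
After op 4 (pop): stack=[empty] mem=[0,14,0,0]
After op 5 (push 4): stack=[4] mem=[0,14,0,0]
After op 6 (RCL M1): stack=[4,14] mem=[0,14,0,0]
After op 7 (STO M3): stack=[4] mem=[0,14,0,14]
After op 8 (RCL M3): stack=[4,14] mem=[0,14,0,14]
After op 9 (-): stack=[-10] mem=[0,14,0,14]
After op 10 (dup): stack=[-10,-10] mem=[0,14,0,14]
After op 11 (push 20): stack=[-10,-10,20] mem=[0,14,0,14]
After op 12 (RCL M1): stack=[-10,-10,20,14] mem=[0,14,0,14]
After op 13 (pop): stack=[-10,-10,20] mem=[0,14,0,14]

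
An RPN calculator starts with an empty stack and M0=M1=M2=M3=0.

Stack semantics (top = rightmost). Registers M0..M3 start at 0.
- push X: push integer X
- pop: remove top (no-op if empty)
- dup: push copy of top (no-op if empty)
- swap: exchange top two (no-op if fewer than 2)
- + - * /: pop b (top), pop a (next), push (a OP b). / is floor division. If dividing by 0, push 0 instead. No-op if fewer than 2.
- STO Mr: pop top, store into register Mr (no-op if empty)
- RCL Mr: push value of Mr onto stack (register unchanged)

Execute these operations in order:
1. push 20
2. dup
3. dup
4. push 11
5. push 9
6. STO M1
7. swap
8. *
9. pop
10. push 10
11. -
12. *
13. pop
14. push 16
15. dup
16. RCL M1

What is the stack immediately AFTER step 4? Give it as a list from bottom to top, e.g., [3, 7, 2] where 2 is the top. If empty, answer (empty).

After op 1 (push 20): stack=[20] mem=[0,0,0,0]
After op 2 (dup): stack=[20,20] mem=[0,0,0,0]
After op 3 (dup): stack=[20,20,20] mem=[0,0,0,0]
After op 4 (push 11): stack=[20,20,20,11] mem=[0,0,0,0]

[20, 20, 20, 11]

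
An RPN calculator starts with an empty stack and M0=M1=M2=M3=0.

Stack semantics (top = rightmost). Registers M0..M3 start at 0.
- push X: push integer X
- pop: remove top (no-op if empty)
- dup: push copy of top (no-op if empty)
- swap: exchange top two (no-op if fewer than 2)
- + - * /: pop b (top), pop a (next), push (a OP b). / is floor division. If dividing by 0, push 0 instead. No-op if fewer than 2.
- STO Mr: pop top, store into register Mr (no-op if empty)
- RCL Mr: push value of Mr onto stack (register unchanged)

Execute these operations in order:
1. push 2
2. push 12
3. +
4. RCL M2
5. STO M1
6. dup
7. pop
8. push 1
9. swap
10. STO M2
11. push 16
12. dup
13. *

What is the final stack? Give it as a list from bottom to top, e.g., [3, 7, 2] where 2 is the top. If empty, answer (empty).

Answer: [1, 256]

Derivation:
After op 1 (push 2): stack=[2] mem=[0,0,0,0]
After op 2 (push 12): stack=[2,12] mem=[0,0,0,0]
After op 3 (+): stack=[14] mem=[0,0,0,0]
After op 4 (RCL M2): stack=[14,0] mem=[0,0,0,0]
After op 5 (STO M1): stack=[14] mem=[0,0,0,0]
After op 6 (dup): stack=[14,14] mem=[0,0,0,0]
After op 7 (pop): stack=[14] mem=[0,0,0,0]
After op 8 (push 1): stack=[14,1] mem=[0,0,0,0]
After op 9 (swap): stack=[1,14] mem=[0,0,0,0]
After op 10 (STO M2): stack=[1] mem=[0,0,14,0]
After op 11 (push 16): stack=[1,16] mem=[0,0,14,0]
After op 12 (dup): stack=[1,16,16] mem=[0,0,14,0]
After op 13 (*): stack=[1,256] mem=[0,0,14,0]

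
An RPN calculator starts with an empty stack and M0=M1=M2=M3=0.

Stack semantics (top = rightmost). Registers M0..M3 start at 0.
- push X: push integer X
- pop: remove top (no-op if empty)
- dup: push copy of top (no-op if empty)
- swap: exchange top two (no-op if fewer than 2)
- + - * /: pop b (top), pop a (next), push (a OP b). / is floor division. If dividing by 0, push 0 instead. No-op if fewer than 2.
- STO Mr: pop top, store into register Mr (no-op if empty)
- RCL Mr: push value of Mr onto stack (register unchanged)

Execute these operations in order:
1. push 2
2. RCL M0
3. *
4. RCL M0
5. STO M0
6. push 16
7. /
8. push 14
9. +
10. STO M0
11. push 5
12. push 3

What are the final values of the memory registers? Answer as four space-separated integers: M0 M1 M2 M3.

After op 1 (push 2): stack=[2] mem=[0,0,0,0]
After op 2 (RCL M0): stack=[2,0] mem=[0,0,0,0]
After op 3 (*): stack=[0] mem=[0,0,0,0]
After op 4 (RCL M0): stack=[0,0] mem=[0,0,0,0]
After op 5 (STO M0): stack=[0] mem=[0,0,0,0]
After op 6 (push 16): stack=[0,16] mem=[0,0,0,0]
After op 7 (/): stack=[0] mem=[0,0,0,0]
After op 8 (push 14): stack=[0,14] mem=[0,0,0,0]
After op 9 (+): stack=[14] mem=[0,0,0,0]
After op 10 (STO M0): stack=[empty] mem=[14,0,0,0]
After op 11 (push 5): stack=[5] mem=[14,0,0,0]
After op 12 (push 3): stack=[5,3] mem=[14,0,0,0]

Answer: 14 0 0 0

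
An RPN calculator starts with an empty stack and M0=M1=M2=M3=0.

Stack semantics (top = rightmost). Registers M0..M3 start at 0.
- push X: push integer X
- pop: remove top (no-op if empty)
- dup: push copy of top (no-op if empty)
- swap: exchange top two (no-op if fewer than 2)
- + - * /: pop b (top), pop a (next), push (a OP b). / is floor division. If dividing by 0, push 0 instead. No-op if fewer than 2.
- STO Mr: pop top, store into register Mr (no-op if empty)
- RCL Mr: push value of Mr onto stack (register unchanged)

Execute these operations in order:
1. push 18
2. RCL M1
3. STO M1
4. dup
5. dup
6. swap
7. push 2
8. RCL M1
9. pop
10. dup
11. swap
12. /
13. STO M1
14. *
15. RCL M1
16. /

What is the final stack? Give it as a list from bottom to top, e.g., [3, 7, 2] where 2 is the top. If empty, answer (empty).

Answer: [18, 324]

Derivation:
After op 1 (push 18): stack=[18] mem=[0,0,0,0]
After op 2 (RCL M1): stack=[18,0] mem=[0,0,0,0]
After op 3 (STO M1): stack=[18] mem=[0,0,0,0]
After op 4 (dup): stack=[18,18] mem=[0,0,0,0]
After op 5 (dup): stack=[18,18,18] mem=[0,0,0,0]
After op 6 (swap): stack=[18,18,18] mem=[0,0,0,0]
After op 7 (push 2): stack=[18,18,18,2] mem=[0,0,0,0]
After op 8 (RCL M1): stack=[18,18,18,2,0] mem=[0,0,0,0]
After op 9 (pop): stack=[18,18,18,2] mem=[0,0,0,0]
After op 10 (dup): stack=[18,18,18,2,2] mem=[0,0,0,0]
After op 11 (swap): stack=[18,18,18,2,2] mem=[0,0,0,0]
After op 12 (/): stack=[18,18,18,1] mem=[0,0,0,0]
After op 13 (STO M1): stack=[18,18,18] mem=[0,1,0,0]
After op 14 (*): stack=[18,324] mem=[0,1,0,0]
After op 15 (RCL M1): stack=[18,324,1] mem=[0,1,0,0]
After op 16 (/): stack=[18,324] mem=[0,1,0,0]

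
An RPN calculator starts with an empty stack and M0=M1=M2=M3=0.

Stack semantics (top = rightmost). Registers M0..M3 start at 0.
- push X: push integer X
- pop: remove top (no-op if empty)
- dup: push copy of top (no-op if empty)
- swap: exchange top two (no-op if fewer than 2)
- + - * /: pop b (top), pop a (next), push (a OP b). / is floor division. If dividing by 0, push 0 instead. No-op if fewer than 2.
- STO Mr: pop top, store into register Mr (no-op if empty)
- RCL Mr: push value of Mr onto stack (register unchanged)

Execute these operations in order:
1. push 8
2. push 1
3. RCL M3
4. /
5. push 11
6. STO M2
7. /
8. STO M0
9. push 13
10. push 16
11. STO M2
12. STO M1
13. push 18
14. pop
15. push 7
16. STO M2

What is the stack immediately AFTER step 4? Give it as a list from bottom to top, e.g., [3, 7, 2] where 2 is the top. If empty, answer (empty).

After op 1 (push 8): stack=[8] mem=[0,0,0,0]
After op 2 (push 1): stack=[8,1] mem=[0,0,0,0]
After op 3 (RCL M3): stack=[8,1,0] mem=[0,0,0,0]
After op 4 (/): stack=[8,0] mem=[0,0,0,0]

[8, 0]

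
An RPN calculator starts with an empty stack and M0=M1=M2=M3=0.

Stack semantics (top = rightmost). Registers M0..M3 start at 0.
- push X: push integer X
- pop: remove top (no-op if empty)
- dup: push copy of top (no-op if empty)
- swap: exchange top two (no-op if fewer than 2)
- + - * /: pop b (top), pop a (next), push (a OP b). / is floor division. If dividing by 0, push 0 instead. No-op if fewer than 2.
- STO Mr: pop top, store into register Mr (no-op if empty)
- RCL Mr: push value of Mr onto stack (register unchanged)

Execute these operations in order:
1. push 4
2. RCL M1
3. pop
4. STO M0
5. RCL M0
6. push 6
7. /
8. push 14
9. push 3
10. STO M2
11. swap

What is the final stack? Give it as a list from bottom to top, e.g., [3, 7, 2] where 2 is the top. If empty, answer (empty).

After op 1 (push 4): stack=[4] mem=[0,0,0,0]
After op 2 (RCL M1): stack=[4,0] mem=[0,0,0,0]
After op 3 (pop): stack=[4] mem=[0,0,0,0]
After op 4 (STO M0): stack=[empty] mem=[4,0,0,0]
After op 5 (RCL M0): stack=[4] mem=[4,0,0,0]
After op 6 (push 6): stack=[4,6] mem=[4,0,0,0]
After op 7 (/): stack=[0] mem=[4,0,0,0]
After op 8 (push 14): stack=[0,14] mem=[4,0,0,0]
After op 9 (push 3): stack=[0,14,3] mem=[4,0,0,0]
After op 10 (STO M2): stack=[0,14] mem=[4,0,3,0]
After op 11 (swap): stack=[14,0] mem=[4,0,3,0]

Answer: [14, 0]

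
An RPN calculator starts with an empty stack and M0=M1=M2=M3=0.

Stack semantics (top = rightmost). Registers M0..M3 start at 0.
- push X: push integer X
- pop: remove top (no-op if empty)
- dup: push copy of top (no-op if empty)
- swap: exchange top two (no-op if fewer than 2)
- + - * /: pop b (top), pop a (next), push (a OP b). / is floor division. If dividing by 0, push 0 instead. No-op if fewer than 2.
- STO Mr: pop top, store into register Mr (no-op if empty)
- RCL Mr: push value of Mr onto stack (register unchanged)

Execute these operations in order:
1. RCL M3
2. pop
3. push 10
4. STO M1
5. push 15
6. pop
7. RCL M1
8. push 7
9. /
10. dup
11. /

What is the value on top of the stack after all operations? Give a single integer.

Answer: 1

Derivation:
After op 1 (RCL M3): stack=[0] mem=[0,0,0,0]
After op 2 (pop): stack=[empty] mem=[0,0,0,0]
After op 3 (push 10): stack=[10] mem=[0,0,0,0]
After op 4 (STO M1): stack=[empty] mem=[0,10,0,0]
After op 5 (push 15): stack=[15] mem=[0,10,0,0]
After op 6 (pop): stack=[empty] mem=[0,10,0,0]
After op 7 (RCL M1): stack=[10] mem=[0,10,0,0]
After op 8 (push 7): stack=[10,7] mem=[0,10,0,0]
After op 9 (/): stack=[1] mem=[0,10,0,0]
After op 10 (dup): stack=[1,1] mem=[0,10,0,0]
After op 11 (/): stack=[1] mem=[0,10,0,0]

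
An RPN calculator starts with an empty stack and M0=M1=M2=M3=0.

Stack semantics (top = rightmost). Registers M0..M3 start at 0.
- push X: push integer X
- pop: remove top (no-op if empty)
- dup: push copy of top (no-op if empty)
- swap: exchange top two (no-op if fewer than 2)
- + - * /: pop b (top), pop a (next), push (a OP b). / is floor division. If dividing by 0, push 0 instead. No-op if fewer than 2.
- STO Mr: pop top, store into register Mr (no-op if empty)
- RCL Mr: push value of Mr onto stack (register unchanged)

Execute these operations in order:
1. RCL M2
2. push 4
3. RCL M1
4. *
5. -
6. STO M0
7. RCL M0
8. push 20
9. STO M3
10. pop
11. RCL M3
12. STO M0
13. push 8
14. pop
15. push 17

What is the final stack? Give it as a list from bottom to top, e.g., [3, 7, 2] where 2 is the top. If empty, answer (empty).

After op 1 (RCL M2): stack=[0] mem=[0,0,0,0]
After op 2 (push 4): stack=[0,4] mem=[0,0,0,0]
After op 3 (RCL M1): stack=[0,4,0] mem=[0,0,0,0]
After op 4 (*): stack=[0,0] mem=[0,0,0,0]
After op 5 (-): stack=[0] mem=[0,0,0,0]
After op 6 (STO M0): stack=[empty] mem=[0,0,0,0]
After op 7 (RCL M0): stack=[0] mem=[0,0,0,0]
After op 8 (push 20): stack=[0,20] mem=[0,0,0,0]
After op 9 (STO M3): stack=[0] mem=[0,0,0,20]
After op 10 (pop): stack=[empty] mem=[0,0,0,20]
After op 11 (RCL M3): stack=[20] mem=[0,0,0,20]
After op 12 (STO M0): stack=[empty] mem=[20,0,0,20]
After op 13 (push 8): stack=[8] mem=[20,0,0,20]
After op 14 (pop): stack=[empty] mem=[20,0,0,20]
After op 15 (push 17): stack=[17] mem=[20,0,0,20]

Answer: [17]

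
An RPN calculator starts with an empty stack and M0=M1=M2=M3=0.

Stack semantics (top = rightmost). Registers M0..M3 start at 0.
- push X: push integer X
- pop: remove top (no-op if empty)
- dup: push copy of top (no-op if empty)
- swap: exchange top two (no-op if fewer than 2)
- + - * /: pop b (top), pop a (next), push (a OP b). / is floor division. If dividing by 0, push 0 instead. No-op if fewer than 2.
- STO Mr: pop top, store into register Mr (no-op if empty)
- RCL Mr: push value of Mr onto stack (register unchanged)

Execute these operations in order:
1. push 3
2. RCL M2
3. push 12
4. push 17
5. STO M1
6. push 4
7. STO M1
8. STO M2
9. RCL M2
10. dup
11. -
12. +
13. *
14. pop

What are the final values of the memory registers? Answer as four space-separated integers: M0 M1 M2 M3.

Answer: 0 4 12 0

Derivation:
After op 1 (push 3): stack=[3] mem=[0,0,0,0]
After op 2 (RCL M2): stack=[3,0] mem=[0,0,0,0]
After op 3 (push 12): stack=[3,0,12] mem=[0,0,0,0]
After op 4 (push 17): stack=[3,0,12,17] mem=[0,0,0,0]
After op 5 (STO M1): stack=[3,0,12] mem=[0,17,0,0]
After op 6 (push 4): stack=[3,0,12,4] mem=[0,17,0,0]
After op 7 (STO M1): stack=[3,0,12] mem=[0,4,0,0]
After op 8 (STO M2): stack=[3,0] mem=[0,4,12,0]
After op 9 (RCL M2): stack=[3,0,12] mem=[0,4,12,0]
After op 10 (dup): stack=[3,0,12,12] mem=[0,4,12,0]
After op 11 (-): stack=[3,0,0] mem=[0,4,12,0]
After op 12 (+): stack=[3,0] mem=[0,4,12,0]
After op 13 (*): stack=[0] mem=[0,4,12,0]
After op 14 (pop): stack=[empty] mem=[0,4,12,0]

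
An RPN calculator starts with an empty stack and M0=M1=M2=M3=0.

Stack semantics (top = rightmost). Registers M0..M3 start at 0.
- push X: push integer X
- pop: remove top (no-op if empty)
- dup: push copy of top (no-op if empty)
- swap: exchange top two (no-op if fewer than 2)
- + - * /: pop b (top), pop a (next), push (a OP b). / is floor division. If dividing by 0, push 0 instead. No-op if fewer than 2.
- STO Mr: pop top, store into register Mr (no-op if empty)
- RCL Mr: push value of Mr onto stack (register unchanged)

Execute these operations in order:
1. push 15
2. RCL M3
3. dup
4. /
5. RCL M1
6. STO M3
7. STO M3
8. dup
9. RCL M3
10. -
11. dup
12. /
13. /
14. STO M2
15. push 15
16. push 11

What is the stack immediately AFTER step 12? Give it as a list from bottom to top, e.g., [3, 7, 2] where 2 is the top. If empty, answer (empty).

After op 1 (push 15): stack=[15] mem=[0,0,0,0]
After op 2 (RCL M3): stack=[15,0] mem=[0,0,0,0]
After op 3 (dup): stack=[15,0,0] mem=[0,0,0,0]
After op 4 (/): stack=[15,0] mem=[0,0,0,0]
After op 5 (RCL M1): stack=[15,0,0] mem=[0,0,0,0]
After op 6 (STO M3): stack=[15,0] mem=[0,0,0,0]
After op 7 (STO M3): stack=[15] mem=[0,0,0,0]
After op 8 (dup): stack=[15,15] mem=[0,0,0,0]
After op 9 (RCL M3): stack=[15,15,0] mem=[0,0,0,0]
After op 10 (-): stack=[15,15] mem=[0,0,0,0]
After op 11 (dup): stack=[15,15,15] mem=[0,0,0,0]
After op 12 (/): stack=[15,1] mem=[0,0,0,0]

[15, 1]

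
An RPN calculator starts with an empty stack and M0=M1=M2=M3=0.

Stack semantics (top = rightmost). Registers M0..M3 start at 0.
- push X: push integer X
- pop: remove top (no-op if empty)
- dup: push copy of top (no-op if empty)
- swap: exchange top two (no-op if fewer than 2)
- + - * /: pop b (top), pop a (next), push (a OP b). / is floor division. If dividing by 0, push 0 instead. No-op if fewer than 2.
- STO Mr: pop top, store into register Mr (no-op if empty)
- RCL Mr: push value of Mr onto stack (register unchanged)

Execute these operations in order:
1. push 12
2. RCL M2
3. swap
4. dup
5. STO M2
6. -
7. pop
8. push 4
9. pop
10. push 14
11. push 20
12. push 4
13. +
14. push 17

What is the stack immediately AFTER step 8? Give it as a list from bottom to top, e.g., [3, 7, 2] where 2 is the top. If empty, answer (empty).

After op 1 (push 12): stack=[12] mem=[0,0,0,0]
After op 2 (RCL M2): stack=[12,0] mem=[0,0,0,0]
After op 3 (swap): stack=[0,12] mem=[0,0,0,0]
After op 4 (dup): stack=[0,12,12] mem=[0,0,0,0]
After op 5 (STO M2): stack=[0,12] mem=[0,0,12,0]
After op 6 (-): stack=[-12] mem=[0,0,12,0]
After op 7 (pop): stack=[empty] mem=[0,0,12,0]
After op 8 (push 4): stack=[4] mem=[0,0,12,0]

[4]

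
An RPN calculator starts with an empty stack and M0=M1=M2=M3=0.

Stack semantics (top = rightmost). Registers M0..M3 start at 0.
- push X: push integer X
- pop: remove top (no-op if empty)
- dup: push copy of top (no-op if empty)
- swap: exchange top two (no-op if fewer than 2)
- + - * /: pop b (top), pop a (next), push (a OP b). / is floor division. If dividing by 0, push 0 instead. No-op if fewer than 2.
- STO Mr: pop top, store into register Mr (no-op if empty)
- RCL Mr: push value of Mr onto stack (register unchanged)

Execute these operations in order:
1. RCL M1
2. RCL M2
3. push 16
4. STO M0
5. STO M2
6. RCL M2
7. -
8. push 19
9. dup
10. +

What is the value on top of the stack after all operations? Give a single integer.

Answer: 38

Derivation:
After op 1 (RCL M1): stack=[0] mem=[0,0,0,0]
After op 2 (RCL M2): stack=[0,0] mem=[0,0,0,0]
After op 3 (push 16): stack=[0,0,16] mem=[0,0,0,0]
After op 4 (STO M0): stack=[0,0] mem=[16,0,0,0]
After op 5 (STO M2): stack=[0] mem=[16,0,0,0]
After op 6 (RCL M2): stack=[0,0] mem=[16,0,0,0]
After op 7 (-): stack=[0] mem=[16,0,0,0]
After op 8 (push 19): stack=[0,19] mem=[16,0,0,0]
After op 9 (dup): stack=[0,19,19] mem=[16,0,0,0]
After op 10 (+): stack=[0,38] mem=[16,0,0,0]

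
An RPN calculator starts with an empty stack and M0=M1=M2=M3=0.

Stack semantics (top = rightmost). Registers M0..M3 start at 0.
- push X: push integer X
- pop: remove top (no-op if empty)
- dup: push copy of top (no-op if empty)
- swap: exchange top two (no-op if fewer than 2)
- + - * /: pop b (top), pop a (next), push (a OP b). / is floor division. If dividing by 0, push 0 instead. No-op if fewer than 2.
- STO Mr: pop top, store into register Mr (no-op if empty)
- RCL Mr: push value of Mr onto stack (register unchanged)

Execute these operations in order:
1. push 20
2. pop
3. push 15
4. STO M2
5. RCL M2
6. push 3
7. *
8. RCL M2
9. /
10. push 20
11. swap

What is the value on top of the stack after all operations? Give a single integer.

After op 1 (push 20): stack=[20] mem=[0,0,0,0]
After op 2 (pop): stack=[empty] mem=[0,0,0,0]
After op 3 (push 15): stack=[15] mem=[0,0,0,0]
After op 4 (STO M2): stack=[empty] mem=[0,0,15,0]
After op 5 (RCL M2): stack=[15] mem=[0,0,15,0]
After op 6 (push 3): stack=[15,3] mem=[0,0,15,0]
After op 7 (*): stack=[45] mem=[0,0,15,0]
After op 8 (RCL M2): stack=[45,15] mem=[0,0,15,0]
After op 9 (/): stack=[3] mem=[0,0,15,0]
After op 10 (push 20): stack=[3,20] mem=[0,0,15,0]
After op 11 (swap): stack=[20,3] mem=[0,0,15,0]

Answer: 3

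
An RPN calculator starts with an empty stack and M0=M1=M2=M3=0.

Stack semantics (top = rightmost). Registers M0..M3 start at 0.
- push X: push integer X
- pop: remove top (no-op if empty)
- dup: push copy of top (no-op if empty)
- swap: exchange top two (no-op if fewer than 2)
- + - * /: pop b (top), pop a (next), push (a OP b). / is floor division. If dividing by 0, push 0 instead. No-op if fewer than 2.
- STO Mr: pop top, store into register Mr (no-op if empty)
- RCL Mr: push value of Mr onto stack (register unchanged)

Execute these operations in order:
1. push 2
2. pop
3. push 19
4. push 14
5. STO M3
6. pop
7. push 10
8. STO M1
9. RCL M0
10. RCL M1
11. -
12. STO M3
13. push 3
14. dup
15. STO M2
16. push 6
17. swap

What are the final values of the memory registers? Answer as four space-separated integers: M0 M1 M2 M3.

Answer: 0 10 3 -10

Derivation:
After op 1 (push 2): stack=[2] mem=[0,0,0,0]
After op 2 (pop): stack=[empty] mem=[0,0,0,0]
After op 3 (push 19): stack=[19] mem=[0,0,0,0]
After op 4 (push 14): stack=[19,14] mem=[0,0,0,0]
After op 5 (STO M3): stack=[19] mem=[0,0,0,14]
After op 6 (pop): stack=[empty] mem=[0,0,0,14]
After op 7 (push 10): stack=[10] mem=[0,0,0,14]
After op 8 (STO M1): stack=[empty] mem=[0,10,0,14]
After op 9 (RCL M0): stack=[0] mem=[0,10,0,14]
After op 10 (RCL M1): stack=[0,10] mem=[0,10,0,14]
After op 11 (-): stack=[-10] mem=[0,10,0,14]
After op 12 (STO M3): stack=[empty] mem=[0,10,0,-10]
After op 13 (push 3): stack=[3] mem=[0,10,0,-10]
After op 14 (dup): stack=[3,3] mem=[0,10,0,-10]
After op 15 (STO M2): stack=[3] mem=[0,10,3,-10]
After op 16 (push 6): stack=[3,6] mem=[0,10,3,-10]
After op 17 (swap): stack=[6,3] mem=[0,10,3,-10]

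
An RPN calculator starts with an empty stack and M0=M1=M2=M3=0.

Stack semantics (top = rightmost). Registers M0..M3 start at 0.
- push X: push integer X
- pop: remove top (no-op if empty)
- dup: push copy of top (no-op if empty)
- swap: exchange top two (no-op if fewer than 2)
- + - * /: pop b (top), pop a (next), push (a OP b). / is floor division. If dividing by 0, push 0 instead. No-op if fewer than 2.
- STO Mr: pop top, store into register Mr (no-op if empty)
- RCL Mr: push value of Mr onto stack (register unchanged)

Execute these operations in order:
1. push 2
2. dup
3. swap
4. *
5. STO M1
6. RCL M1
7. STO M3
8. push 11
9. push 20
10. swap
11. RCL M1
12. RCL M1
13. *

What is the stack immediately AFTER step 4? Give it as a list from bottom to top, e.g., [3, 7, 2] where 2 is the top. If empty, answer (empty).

After op 1 (push 2): stack=[2] mem=[0,0,0,0]
After op 2 (dup): stack=[2,2] mem=[0,0,0,0]
After op 3 (swap): stack=[2,2] mem=[0,0,0,0]
After op 4 (*): stack=[4] mem=[0,0,0,0]

[4]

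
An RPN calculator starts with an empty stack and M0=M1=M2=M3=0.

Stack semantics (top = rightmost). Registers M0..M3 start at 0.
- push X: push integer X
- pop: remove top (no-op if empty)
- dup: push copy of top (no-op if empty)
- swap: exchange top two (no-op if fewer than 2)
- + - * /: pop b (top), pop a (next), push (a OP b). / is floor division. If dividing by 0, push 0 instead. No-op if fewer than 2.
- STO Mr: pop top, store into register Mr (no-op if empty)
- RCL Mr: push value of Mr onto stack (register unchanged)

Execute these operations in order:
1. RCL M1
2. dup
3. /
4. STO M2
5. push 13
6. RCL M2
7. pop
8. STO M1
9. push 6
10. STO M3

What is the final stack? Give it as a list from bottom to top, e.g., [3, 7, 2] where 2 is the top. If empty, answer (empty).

Answer: (empty)

Derivation:
After op 1 (RCL M1): stack=[0] mem=[0,0,0,0]
After op 2 (dup): stack=[0,0] mem=[0,0,0,0]
After op 3 (/): stack=[0] mem=[0,0,0,0]
After op 4 (STO M2): stack=[empty] mem=[0,0,0,0]
After op 5 (push 13): stack=[13] mem=[0,0,0,0]
After op 6 (RCL M2): stack=[13,0] mem=[0,0,0,0]
After op 7 (pop): stack=[13] mem=[0,0,0,0]
After op 8 (STO M1): stack=[empty] mem=[0,13,0,0]
After op 9 (push 6): stack=[6] mem=[0,13,0,0]
After op 10 (STO M3): stack=[empty] mem=[0,13,0,6]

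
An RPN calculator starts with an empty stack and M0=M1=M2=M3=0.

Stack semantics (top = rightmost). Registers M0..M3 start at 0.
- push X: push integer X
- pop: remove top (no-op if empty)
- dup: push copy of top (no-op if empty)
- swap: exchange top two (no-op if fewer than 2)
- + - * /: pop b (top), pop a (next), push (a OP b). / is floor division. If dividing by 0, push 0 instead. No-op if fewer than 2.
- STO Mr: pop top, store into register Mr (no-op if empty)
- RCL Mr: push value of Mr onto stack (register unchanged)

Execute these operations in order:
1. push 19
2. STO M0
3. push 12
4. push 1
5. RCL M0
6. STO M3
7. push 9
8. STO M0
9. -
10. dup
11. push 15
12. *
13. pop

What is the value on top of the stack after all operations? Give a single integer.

After op 1 (push 19): stack=[19] mem=[0,0,0,0]
After op 2 (STO M0): stack=[empty] mem=[19,0,0,0]
After op 3 (push 12): stack=[12] mem=[19,0,0,0]
After op 4 (push 1): stack=[12,1] mem=[19,0,0,0]
After op 5 (RCL M0): stack=[12,1,19] mem=[19,0,0,0]
After op 6 (STO M3): stack=[12,1] mem=[19,0,0,19]
After op 7 (push 9): stack=[12,1,9] mem=[19,0,0,19]
After op 8 (STO M0): stack=[12,1] mem=[9,0,0,19]
After op 9 (-): stack=[11] mem=[9,0,0,19]
After op 10 (dup): stack=[11,11] mem=[9,0,0,19]
After op 11 (push 15): stack=[11,11,15] mem=[9,0,0,19]
After op 12 (*): stack=[11,165] mem=[9,0,0,19]
After op 13 (pop): stack=[11] mem=[9,0,0,19]

Answer: 11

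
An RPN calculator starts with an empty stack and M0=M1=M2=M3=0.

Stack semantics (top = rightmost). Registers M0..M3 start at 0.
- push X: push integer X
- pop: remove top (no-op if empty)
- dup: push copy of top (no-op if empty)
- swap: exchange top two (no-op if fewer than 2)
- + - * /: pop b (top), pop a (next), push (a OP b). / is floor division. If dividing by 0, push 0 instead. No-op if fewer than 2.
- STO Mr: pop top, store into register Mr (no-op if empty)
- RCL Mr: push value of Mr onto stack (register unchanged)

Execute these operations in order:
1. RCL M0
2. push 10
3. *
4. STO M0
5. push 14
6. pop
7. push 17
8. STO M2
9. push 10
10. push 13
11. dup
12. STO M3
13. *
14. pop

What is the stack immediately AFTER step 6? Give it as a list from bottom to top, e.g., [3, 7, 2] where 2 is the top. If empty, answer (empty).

After op 1 (RCL M0): stack=[0] mem=[0,0,0,0]
After op 2 (push 10): stack=[0,10] mem=[0,0,0,0]
After op 3 (*): stack=[0] mem=[0,0,0,0]
After op 4 (STO M0): stack=[empty] mem=[0,0,0,0]
After op 5 (push 14): stack=[14] mem=[0,0,0,0]
After op 6 (pop): stack=[empty] mem=[0,0,0,0]

(empty)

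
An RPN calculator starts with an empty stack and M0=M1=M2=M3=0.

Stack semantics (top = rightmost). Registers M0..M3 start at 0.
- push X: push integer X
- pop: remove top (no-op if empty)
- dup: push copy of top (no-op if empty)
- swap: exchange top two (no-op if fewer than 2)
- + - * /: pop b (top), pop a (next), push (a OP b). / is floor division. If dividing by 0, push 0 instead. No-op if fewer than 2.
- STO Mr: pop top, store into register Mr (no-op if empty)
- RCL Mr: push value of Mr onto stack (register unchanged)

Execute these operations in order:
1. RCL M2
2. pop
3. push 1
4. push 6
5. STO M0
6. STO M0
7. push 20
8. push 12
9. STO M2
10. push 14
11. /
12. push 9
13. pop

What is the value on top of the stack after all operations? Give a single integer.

After op 1 (RCL M2): stack=[0] mem=[0,0,0,0]
After op 2 (pop): stack=[empty] mem=[0,0,0,0]
After op 3 (push 1): stack=[1] mem=[0,0,0,0]
After op 4 (push 6): stack=[1,6] mem=[0,0,0,0]
After op 5 (STO M0): stack=[1] mem=[6,0,0,0]
After op 6 (STO M0): stack=[empty] mem=[1,0,0,0]
After op 7 (push 20): stack=[20] mem=[1,0,0,0]
After op 8 (push 12): stack=[20,12] mem=[1,0,0,0]
After op 9 (STO M2): stack=[20] mem=[1,0,12,0]
After op 10 (push 14): stack=[20,14] mem=[1,0,12,0]
After op 11 (/): stack=[1] mem=[1,0,12,0]
After op 12 (push 9): stack=[1,9] mem=[1,0,12,0]
After op 13 (pop): stack=[1] mem=[1,0,12,0]

Answer: 1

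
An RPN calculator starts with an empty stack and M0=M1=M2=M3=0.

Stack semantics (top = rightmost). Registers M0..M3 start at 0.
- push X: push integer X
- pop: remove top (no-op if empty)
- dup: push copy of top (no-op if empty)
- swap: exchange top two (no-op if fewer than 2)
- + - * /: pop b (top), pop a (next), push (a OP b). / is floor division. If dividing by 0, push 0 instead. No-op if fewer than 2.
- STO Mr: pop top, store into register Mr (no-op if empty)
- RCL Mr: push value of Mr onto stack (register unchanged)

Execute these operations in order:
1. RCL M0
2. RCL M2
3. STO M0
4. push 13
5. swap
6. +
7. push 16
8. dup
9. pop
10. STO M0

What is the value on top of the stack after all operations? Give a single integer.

After op 1 (RCL M0): stack=[0] mem=[0,0,0,0]
After op 2 (RCL M2): stack=[0,0] mem=[0,0,0,0]
After op 3 (STO M0): stack=[0] mem=[0,0,0,0]
After op 4 (push 13): stack=[0,13] mem=[0,0,0,0]
After op 5 (swap): stack=[13,0] mem=[0,0,0,0]
After op 6 (+): stack=[13] mem=[0,0,0,0]
After op 7 (push 16): stack=[13,16] mem=[0,0,0,0]
After op 8 (dup): stack=[13,16,16] mem=[0,0,0,0]
After op 9 (pop): stack=[13,16] mem=[0,0,0,0]
After op 10 (STO M0): stack=[13] mem=[16,0,0,0]

Answer: 13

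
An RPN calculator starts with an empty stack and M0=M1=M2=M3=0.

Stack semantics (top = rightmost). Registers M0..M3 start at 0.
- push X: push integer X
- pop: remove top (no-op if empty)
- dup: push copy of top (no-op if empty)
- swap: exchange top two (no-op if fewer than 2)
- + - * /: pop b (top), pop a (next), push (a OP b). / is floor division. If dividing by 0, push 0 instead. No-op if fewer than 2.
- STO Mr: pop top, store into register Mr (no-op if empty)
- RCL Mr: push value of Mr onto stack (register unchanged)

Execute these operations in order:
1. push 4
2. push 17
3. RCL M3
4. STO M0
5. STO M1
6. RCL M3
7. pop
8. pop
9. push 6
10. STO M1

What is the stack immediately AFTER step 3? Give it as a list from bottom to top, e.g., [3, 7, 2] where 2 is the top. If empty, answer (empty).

After op 1 (push 4): stack=[4] mem=[0,0,0,0]
After op 2 (push 17): stack=[4,17] mem=[0,0,0,0]
After op 3 (RCL M3): stack=[4,17,0] mem=[0,0,0,0]

[4, 17, 0]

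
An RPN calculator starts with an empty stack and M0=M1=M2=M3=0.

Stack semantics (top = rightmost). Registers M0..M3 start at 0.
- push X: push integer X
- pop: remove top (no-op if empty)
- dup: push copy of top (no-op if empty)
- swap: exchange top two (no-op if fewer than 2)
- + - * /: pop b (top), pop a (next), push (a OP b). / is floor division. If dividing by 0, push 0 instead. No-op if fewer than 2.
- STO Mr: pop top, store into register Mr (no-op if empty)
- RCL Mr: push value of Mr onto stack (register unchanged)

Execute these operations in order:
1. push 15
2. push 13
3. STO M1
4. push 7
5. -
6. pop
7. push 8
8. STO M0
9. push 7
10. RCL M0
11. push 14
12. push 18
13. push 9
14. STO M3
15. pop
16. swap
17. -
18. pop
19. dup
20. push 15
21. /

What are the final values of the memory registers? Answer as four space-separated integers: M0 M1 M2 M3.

Answer: 8 13 0 9

Derivation:
After op 1 (push 15): stack=[15] mem=[0,0,0,0]
After op 2 (push 13): stack=[15,13] mem=[0,0,0,0]
After op 3 (STO M1): stack=[15] mem=[0,13,0,0]
After op 4 (push 7): stack=[15,7] mem=[0,13,0,0]
After op 5 (-): stack=[8] mem=[0,13,0,0]
After op 6 (pop): stack=[empty] mem=[0,13,0,0]
After op 7 (push 8): stack=[8] mem=[0,13,0,0]
After op 8 (STO M0): stack=[empty] mem=[8,13,0,0]
After op 9 (push 7): stack=[7] mem=[8,13,0,0]
After op 10 (RCL M0): stack=[7,8] mem=[8,13,0,0]
After op 11 (push 14): stack=[7,8,14] mem=[8,13,0,0]
After op 12 (push 18): stack=[7,8,14,18] mem=[8,13,0,0]
After op 13 (push 9): stack=[7,8,14,18,9] mem=[8,13,0,0]
After op 14 (STO M3): stack=[7,8,14,18] mem=[8,13,0,9]
After op 15 (pop): stack=[7,8,14] mem=[8,13,0,9]
After op 16 (swap): stack=[7,14,8] mem=[8,13,0,9]
After op 17 (-): stack=[7,6] mem=[8,13,0,9]
After op 18 (pop): stack=[7] mem=[8,13,0,9]
After op 19 (dup): stack=[7,7] mem=[8,13,0,9]
After op 20 (push 15): stack=[7,7,15] mem=[8,13,0,9]
After op 21 (/): stack=[7,0] mem=[8,13,0,9]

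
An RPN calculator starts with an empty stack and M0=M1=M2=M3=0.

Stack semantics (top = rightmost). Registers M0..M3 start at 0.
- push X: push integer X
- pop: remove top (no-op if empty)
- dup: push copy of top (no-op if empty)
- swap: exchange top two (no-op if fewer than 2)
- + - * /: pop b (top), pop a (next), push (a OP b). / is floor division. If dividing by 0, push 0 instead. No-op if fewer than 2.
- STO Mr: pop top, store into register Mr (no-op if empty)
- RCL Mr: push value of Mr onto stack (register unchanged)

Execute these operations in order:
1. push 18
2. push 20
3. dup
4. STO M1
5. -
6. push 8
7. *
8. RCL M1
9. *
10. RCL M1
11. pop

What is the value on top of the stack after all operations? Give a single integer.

Answer: -320

Derivation:
After op 1 (push 18): stack=[18] mem=[0,0,0,0]
After op 2 (push 20): stack=[18,20] mem=[0,0,0,0]
After op 3 (dup): stack=[18,20,20] mem=[0,0,0,0]
After op 4 (STO M1): stack=[18,20] mem=[0,20,0,0]
After op 5 (-): stack=[-2] mem=[0,20,0,0]
After op 6 (push 8): stack=[-2,8] mem=[0,20,0,0]
After op 7 (*): stack=[-16] mem=[0,20,0,0]
After op 8 (RCL M1): stack=[-16,20] mem=[0,20,0,0]
After op 9 (*): stack=[-320] mem=[0,20,0,0]
After op 10 (RCL M1): stack=[-320,20] mem=[0,20,0,0]
After op 11 (pop): stack=[-320] mem=[0,20,0,0]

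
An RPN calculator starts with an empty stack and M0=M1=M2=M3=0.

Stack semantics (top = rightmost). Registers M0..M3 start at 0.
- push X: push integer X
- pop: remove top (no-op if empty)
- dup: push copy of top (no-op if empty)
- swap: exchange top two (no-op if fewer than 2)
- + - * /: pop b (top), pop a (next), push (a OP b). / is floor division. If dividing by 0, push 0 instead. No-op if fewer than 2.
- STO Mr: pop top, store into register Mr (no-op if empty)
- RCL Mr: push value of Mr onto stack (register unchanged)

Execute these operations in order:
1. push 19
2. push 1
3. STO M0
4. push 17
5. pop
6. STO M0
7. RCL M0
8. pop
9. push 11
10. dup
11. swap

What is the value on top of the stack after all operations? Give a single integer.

Answer: 11

Derivation:
After op 1 (push 19): stack=[19] mem=[0,0,0,0]
After op 2 (push 1): stack=[19,1] mem=[0,0,0,0]
After op 3 (STO M0): stack=[19] mem=[1,0,0,0]
After op 4 (push 17): stack=[19,17] mem=[1,0,0,0]
After op 5 (pop): stack=[19] mem=[1,0,0,0]
After op 6 (STO M0): stack=[empty] mem=[19,0,0,0]
After op 7 (RCL M0): stack=[19] mem=[19,0,0,0]
After op 8 (pop): stack=[empty] mem=[19,0,0,0]
After op 9 (push 11): stack=[11] mem=[19,0,0,0]
After op 10 (dup): stack=[11,11] mem=[19,0,0,0]
After op 11 (swap): stack=[11,11] mem=[19,0,0,0]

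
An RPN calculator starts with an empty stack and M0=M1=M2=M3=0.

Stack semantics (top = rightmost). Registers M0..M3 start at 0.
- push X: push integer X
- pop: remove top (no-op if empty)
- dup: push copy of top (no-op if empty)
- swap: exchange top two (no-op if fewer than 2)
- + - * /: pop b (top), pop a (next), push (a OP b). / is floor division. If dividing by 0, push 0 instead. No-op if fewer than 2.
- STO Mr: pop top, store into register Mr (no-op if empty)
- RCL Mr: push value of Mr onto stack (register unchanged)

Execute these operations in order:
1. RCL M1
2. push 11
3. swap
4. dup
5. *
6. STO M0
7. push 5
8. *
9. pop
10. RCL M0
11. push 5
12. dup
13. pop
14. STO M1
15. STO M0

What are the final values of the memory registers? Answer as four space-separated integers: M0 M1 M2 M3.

Answer: 0 5 0 0

Derivation:
After op 1 (RCL M1): stack=[0] mem=[0,0,0,0]
After op 2 (push 11): stack=[0,11] mem=[0,0,0,0]
After op 3 (swap): stack=[11,0] mem=[0,0,0,0]
After op 4 (dup): stack=[11,0,0] mem=[0,0,0,0]
After op 5 (*): stack=[11,0] mem=[0,0,0,0]
After op 6 (STO M0): stack=[11] mem=[0,0,0,0]
After op 7 (push 5): stack=[11,5] mem=[0,0,0,0]
After op 8 (*): stack=[55] mem=[0,0,0,0]
After op 9 (pop): stack=[empty] mem=[0,0,0,0]
After op 10 (RCL M0): stack=[0] mem=[0,0,0,0]
After op 11 (push 5): stack=[0,5] mem=[0,0,0,0]
After op 12 (dup): stack=[0,5,5] mem=[0,0,0,0]
After op 13 (pop): stack=[0,5] mem=[0,0,0,0]
After op 14 (STO M1): stack=[0] mem=[0,5,0,0]
After op 15 (STO M0): stack=[empty] mem=[0,5,0,0]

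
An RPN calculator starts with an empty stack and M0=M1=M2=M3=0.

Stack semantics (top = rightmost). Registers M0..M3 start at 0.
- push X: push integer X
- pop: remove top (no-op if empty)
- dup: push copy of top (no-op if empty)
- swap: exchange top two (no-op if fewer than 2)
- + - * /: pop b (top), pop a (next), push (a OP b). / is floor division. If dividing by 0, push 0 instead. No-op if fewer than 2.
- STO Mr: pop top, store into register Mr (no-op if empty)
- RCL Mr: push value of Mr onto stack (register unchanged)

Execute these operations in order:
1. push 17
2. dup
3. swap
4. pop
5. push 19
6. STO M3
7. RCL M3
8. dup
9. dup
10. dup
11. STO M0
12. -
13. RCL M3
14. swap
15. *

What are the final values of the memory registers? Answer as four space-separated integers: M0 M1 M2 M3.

Answer: 19 0 0 19

Derivation:
After op 1 (push 17): stack=[17] mem=[0,0,0,0]
After op 2 (dup): stack=[17,17] mem=[0,0,0,0]
After op 3 (swap): stack=[17,17] mem=[0,0,0,0]
After op 4 (pop): stack=[17] mem=[0,0,0,0]
After op 5 (push 19): stack=[17,19] mem=[0,0,0,0]
After op 6 (STO M3): stack=[17] mem=[0,0,0,19]
After op 7 (RCL M3): stack=[17,19] mem=[0,0,0,19]
After op 8 (dup): stack=[17,19,19] mem=[0,0,0,19]
After op 9 (dup): stack=[17,19,19,19] mem=[0,0,0,19]
After op 10 (dup): stack=[17,19,19,19,19] mem=[0,0,0,19]
After op 11 (STO M0): stack=[17,19,19,19] mem=[19,0,0,19]
After op 12 (-): stack=[17,19,0] mem=[19,0,0,19]
After op 13 (RCL M3): stack=[17,19,0,19] mem=[19,0,0,19]
After op 14 (swap): stack=[17,19,19,0] mem=[19,0,0,19]
After op 15 (*): stack=[17,19,0] mem=[19,0,0,19]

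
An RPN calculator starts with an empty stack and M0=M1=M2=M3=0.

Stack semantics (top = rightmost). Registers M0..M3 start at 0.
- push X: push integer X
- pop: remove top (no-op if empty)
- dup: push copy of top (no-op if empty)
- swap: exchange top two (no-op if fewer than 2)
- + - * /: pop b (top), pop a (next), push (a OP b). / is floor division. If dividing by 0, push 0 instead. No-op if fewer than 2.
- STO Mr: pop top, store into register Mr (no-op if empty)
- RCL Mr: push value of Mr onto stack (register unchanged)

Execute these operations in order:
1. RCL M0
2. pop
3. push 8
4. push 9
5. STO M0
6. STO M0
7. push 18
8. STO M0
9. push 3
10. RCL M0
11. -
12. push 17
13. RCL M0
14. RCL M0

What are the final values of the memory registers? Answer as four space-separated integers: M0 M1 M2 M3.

After op 1 (RCL M0): stack=[0] mem=[0,0,0,0]
After op 2 (pop): stack=[empty] mem=[0,0,0,0]
After op 3 (push 8): stack=[8] mem=[0,0,0,0]
After op 4 (push 9): stack=[8,9] mem=[0,0,0,0]
After op 5 (STO M0): stack=[8] mem=[9,0,0,0]
After op 6 (STO M0): stack=[empty] mem=[8,0,0,0]
After op 7 (push 18): stack=[18] mem=[8,0,0,0]
After op 8 (STO M0): stack=[empty] mem=[18,0,0,0]
After op 9 (push 3): stack=[3] mem=[18,0,0,0]
After op 10 (RCL M0): stack=[3,18] mem=[18,0,0,0]
After op 11 (-): stack=[-15] mem=[18,0,0,0]
After op 12 (push 17): stack=[-15,17] mem=[18,0,0,0]
After op 13 (RCL M0): stack=[-15,17,18] mem=[18,0,0,0]
After op 14 (RCL M0): stack=[-15,17,18,18] mem=[18,0,0,0]

Answer: 18 0 0 0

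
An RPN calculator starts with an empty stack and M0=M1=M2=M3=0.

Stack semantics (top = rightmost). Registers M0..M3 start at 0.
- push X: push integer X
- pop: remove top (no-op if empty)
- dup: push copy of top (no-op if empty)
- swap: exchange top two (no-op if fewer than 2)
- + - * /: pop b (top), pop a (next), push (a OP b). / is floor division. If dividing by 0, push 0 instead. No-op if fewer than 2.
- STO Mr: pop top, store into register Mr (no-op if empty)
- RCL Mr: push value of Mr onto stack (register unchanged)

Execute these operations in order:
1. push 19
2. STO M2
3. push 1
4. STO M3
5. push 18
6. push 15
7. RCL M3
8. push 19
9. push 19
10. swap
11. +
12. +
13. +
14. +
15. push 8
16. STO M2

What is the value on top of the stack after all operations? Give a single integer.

Answer: 72

Derivation:
After op 1 (push 19): stack=[19] mem=[0,0,0,0]
After op 2 (STO M2): stack=[empty] mem=[0,0,19,0]
After op 3 (push 1): stack=[1] mem=[0,0,19,0]
After op 4 (STO M3): stack=[empty] mem=[0,0,19,1]
After op 5 (push 18): stack=[18] mem=[0,0,19,1]
After op 6 (push 15): stack=[18,15] mem=[0,0,19,1]
After op 7 (RCL M3): stack=[18,15,1] mem=[0,0,19,1]
After op 8 (push 19): stack=[18,15,1,19] mem=[0,0,19,1]
After op 9 (push 19): stack=[18,15,1,19,19] mem=[0,0,19,1]
After op 10 (swap): stack=[18,15,1,19,19] mem=[0,0,19,1]
After op 11 (+): stack=[18,15,1,38] mem=[0,0,19,1]
After op 12 (+): stack=[18,15,39] mem=[0,0,19,1]
After op 13 (+): stack=[18,54] mem=[0,0,19,1]
After op 14 (+): stack=[72] mem=[0,0,19,1]
After op 15 (push 8): stack=[72,8] mem=[0,0,19,1]
After op 16 (STO M2): stack=[72] mem=[0,0,8,1]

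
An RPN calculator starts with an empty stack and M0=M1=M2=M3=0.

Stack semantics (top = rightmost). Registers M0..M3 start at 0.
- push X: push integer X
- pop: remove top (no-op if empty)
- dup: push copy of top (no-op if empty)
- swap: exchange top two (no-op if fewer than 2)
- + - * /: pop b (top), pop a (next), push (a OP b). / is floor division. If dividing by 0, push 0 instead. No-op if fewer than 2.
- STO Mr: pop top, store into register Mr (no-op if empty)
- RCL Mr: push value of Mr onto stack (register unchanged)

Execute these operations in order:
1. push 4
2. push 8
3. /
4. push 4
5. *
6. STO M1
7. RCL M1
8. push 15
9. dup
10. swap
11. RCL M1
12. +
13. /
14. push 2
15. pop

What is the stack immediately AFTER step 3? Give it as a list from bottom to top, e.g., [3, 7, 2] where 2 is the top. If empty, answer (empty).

After op 1 (push 4): stack=[4] mem=[0,0,0,0]
After op 2 (push 8): stack=[4,8] mem=[0,0,0,0]
After op 3 (/): stack=[0] mem=[0,0,0,0]

[0]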